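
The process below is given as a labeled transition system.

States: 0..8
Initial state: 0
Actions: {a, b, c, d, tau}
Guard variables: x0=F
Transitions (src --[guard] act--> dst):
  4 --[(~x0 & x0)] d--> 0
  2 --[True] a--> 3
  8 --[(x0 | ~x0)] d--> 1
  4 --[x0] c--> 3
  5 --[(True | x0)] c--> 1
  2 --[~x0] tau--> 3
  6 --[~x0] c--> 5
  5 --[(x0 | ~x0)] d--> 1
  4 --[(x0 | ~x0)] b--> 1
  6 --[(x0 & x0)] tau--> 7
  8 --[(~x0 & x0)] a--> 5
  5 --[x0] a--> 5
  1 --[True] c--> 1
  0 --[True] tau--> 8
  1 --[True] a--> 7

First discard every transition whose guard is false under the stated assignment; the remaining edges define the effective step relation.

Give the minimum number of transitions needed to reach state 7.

Answer: 3

Trace:
Breadth-first toward 7:
  Layer 0: {0}
  Layer 1: {8}
  Layer 2: {1}
  Layer 3: {7}
depth(7)=3, e.g. tau·d·a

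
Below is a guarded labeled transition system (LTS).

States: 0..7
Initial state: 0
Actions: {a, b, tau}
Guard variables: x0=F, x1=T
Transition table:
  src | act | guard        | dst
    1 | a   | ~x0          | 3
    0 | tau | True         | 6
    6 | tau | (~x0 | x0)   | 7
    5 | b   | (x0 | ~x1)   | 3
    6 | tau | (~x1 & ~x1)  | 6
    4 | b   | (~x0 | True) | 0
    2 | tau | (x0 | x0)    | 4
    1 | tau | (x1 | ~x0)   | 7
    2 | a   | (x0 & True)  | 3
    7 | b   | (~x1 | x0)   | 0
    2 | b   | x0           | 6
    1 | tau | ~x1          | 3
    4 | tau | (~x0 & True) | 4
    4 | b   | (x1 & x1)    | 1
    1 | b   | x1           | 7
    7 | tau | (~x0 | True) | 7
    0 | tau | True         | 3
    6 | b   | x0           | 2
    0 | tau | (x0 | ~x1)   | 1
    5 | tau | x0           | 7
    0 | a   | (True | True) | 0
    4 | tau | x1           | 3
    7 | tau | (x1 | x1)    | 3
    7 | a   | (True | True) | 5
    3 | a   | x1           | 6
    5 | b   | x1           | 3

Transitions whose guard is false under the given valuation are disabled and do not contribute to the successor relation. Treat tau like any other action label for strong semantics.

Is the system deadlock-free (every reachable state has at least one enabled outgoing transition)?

Answer: DEADLOCK-FREE

Analysis:
Reach set: {0,3,5,6,7}
  0: a→0  tau→3  tau→6  [deg 3]
  3: a→6  [deg 1]
  5: b→3  [deg 1]
  6: tau→7  [deg 1]
  7: a→5  tau→3  tau→7  [deg 3]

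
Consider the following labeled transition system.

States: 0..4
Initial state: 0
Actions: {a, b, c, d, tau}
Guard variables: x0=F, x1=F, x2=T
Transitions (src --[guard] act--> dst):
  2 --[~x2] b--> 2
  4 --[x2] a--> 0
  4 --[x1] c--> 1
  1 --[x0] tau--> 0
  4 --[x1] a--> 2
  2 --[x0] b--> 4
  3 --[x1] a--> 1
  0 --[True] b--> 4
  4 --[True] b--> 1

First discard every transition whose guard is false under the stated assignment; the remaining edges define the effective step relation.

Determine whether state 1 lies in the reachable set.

Answer: REACHABLE

Trace:
Guard filter leaves 3 enabled edge(s).
depth 0: {0}
depth 1: {4}  total {0,4}
depth 2: {1}  total {0,1,4}
Reach set: {0,1,4}
witness 1: b·b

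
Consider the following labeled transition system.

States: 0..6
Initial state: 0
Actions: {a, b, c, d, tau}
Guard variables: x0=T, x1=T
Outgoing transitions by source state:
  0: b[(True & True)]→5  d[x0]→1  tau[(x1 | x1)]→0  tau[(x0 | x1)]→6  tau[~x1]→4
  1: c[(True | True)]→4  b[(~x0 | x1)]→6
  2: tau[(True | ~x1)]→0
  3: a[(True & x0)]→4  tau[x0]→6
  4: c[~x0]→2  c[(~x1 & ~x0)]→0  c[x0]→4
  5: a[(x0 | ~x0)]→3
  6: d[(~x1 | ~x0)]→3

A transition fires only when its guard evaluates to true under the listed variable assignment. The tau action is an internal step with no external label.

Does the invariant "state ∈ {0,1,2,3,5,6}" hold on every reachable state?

Answer: INVARIANT VIOLATED at state 4

Working:
Inv-set: {0,1,2,3,5,6}
R = {0,1,3,4,5,6}
  0: safe
  1: safe
  3: safe
  4: VIOLATES
  5: safe
  6: safe
reach 4 via d·c — violates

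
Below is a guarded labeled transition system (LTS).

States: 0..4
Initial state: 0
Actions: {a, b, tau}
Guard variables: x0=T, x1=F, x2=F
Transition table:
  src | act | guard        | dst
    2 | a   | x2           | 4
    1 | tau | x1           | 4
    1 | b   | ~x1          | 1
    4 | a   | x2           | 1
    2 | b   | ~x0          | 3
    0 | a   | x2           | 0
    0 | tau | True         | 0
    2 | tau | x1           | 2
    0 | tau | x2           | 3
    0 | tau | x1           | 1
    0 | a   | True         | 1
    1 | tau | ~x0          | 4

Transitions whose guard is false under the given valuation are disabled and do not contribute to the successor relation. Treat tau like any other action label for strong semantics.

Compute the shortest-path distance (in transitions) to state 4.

Answer: UNREACHABLE

Analysis:
Layered search for 4:
  Layer 0: {0}
  Layer 1: {1}
4 never appears.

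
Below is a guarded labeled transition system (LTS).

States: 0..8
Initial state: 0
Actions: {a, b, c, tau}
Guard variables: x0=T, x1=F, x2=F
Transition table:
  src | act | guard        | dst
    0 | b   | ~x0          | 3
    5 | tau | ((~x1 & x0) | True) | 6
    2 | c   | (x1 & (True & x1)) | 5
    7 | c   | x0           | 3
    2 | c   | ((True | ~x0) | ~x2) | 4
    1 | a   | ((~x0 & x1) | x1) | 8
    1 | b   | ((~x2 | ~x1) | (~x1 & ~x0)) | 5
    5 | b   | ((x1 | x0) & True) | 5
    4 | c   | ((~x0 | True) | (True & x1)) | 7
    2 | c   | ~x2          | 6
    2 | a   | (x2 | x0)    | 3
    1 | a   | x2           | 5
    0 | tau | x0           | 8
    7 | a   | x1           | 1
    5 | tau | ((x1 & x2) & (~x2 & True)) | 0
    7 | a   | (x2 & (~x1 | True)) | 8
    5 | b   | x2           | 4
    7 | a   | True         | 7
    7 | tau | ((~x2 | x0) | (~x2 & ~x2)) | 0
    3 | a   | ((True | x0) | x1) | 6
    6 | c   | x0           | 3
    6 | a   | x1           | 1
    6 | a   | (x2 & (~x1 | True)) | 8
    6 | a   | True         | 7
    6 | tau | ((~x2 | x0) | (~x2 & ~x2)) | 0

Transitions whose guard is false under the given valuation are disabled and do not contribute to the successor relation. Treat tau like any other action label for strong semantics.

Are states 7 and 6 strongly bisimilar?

Compute ~ classes (split until stable):
  π0 = {{0,1,2,3,4,5,6,7,8}}
  π1 = {{0},{1},{2},{3},{4},{5},{6,7},{8}}
stable after 2 split(s): 8 block(s)
7∈{6,7}, 6∈{6,7}

Answer: BISIMILAR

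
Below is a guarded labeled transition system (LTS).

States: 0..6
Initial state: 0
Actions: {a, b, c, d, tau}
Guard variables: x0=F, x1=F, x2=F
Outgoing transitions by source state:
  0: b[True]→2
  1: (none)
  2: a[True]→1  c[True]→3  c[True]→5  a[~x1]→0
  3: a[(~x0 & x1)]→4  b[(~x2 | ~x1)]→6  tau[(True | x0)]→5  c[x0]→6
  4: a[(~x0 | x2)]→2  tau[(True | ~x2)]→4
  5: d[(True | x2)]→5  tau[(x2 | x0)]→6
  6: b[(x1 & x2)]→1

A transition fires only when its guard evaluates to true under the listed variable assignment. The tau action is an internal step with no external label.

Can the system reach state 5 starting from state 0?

Answer: REACHABLE

Analysis:
10 transition(s) survive guard evaluation.
Layer 0: {0}
Layer 1: {2}  cumulative {0,2}
Layer 2: {1,3,5}  cumulative {0,1,2,3,5}
Layer 3: {6}  cumulative {0,1,2,3,5,6}
R = {0,1,2,3,5,6}
Path to 5: b·c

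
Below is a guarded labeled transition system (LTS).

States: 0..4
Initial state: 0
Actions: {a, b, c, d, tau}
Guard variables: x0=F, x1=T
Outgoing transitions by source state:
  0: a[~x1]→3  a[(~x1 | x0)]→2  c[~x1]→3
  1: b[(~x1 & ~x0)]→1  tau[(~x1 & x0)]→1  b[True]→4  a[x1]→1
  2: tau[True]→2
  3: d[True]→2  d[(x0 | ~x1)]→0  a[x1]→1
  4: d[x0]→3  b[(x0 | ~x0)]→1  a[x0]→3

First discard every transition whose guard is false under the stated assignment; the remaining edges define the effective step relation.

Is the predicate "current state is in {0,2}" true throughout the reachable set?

Safe = {0,2}
Reach set: {0}
  0: ok

Answer: INVARIANT HOLDS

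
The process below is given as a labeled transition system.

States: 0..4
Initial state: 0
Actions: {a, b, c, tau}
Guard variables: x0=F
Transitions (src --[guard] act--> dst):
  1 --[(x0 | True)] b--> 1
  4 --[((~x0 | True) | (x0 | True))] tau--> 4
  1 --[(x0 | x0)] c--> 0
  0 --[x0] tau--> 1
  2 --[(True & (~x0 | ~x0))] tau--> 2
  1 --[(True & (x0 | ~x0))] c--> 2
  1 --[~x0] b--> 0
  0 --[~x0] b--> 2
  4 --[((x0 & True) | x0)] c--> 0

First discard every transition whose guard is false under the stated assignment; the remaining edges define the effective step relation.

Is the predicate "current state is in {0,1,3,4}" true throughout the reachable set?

Allowed set {0,1,3,4}
Reachable = {0,2}
  0: ok
  2: outside
reach 2 via b — violates

Answer: INVARIANT VIOLATED at state 2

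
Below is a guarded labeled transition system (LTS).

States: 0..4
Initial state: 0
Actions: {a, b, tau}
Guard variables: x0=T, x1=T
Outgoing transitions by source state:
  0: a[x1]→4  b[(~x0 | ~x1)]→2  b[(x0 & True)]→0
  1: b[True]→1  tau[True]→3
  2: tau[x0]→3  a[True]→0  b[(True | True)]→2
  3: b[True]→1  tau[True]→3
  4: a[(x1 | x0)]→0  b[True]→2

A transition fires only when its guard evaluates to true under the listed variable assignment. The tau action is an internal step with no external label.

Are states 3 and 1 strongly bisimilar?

Answer: BISIMILAR

Analysis:
Refine partition for ~:
  round 0: {{0,1,2,3,4}}
  round 1: {{0,4},{1,3},{2}}
  round 2: {{0},{1,3},{2},{4}}
4 equivalence class(es) (converged in 3)
[3]={1,3}  [1]={1,3}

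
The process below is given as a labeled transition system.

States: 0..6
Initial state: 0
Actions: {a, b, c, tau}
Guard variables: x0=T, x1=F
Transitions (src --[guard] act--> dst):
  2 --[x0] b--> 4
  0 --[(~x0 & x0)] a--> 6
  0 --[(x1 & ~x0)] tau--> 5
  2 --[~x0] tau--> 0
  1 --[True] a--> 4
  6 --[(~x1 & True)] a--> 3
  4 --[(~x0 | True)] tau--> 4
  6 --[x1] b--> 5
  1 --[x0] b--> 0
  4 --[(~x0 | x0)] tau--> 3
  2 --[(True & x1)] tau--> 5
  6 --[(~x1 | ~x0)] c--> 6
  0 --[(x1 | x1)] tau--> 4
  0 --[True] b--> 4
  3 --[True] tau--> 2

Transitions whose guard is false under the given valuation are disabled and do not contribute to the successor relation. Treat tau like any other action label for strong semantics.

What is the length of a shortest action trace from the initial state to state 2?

BFS to 2:
  Layer 0: {0}
  Layer 1: {4}
  Layer 2: {3}
  Layer 3: {2}
2 enters at depth 3; path b·tau·tau

Answer: 3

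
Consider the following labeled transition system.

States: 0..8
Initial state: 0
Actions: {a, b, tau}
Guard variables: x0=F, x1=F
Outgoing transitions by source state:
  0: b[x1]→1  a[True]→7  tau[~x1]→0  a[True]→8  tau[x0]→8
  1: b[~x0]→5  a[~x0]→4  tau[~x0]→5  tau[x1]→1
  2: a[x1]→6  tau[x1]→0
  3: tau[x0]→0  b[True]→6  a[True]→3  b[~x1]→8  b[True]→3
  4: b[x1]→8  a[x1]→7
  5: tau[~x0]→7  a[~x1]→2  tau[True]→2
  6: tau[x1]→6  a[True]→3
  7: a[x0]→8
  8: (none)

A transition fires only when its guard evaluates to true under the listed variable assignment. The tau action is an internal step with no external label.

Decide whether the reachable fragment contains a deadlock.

Reachable = {0,7,8}
  0: a→7  a→8  tau→0  [3 exit(s)]
  7: ∅  [no exit]
  8: ∅  [no exit]
witness 7: a

Answer: DEADLOCK at state 7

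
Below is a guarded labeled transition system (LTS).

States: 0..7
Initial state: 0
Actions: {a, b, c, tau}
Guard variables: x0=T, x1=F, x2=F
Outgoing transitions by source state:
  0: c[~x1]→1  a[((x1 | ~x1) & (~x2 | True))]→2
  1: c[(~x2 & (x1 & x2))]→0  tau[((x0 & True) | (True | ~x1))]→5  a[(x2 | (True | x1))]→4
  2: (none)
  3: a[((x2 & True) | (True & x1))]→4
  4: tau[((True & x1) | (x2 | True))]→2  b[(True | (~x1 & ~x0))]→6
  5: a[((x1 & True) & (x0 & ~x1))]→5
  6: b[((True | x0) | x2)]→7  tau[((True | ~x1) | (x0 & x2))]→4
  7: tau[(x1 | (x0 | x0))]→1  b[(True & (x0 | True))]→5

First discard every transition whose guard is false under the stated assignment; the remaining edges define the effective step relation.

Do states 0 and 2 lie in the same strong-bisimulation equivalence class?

Answer: NOT BISIMILAR

Trace:
Refine partition for ~:
  round 0: {{0,1,2,3,4,5,6,7}}
  round 1: {{0},{1},{2,3,5},{4,6,7}}
  round 2: {{0},{1},{2,3,5},{4},{6},{7}}
stable after 3 split(s): 6 block(s)
class of 0: {0}; class of 2: {2,3,5}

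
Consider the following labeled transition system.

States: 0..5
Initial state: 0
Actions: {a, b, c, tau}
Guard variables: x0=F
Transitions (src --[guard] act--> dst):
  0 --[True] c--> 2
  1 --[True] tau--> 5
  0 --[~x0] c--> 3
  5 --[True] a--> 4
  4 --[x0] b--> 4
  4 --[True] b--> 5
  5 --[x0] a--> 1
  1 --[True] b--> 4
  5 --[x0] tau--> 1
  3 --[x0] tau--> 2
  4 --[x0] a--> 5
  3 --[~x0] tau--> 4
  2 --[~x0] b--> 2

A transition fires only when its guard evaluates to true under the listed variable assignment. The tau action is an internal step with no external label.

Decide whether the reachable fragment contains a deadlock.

Answer: DEADLOCK-FREE

Trace:
R = {0,2,3,4,5}
  0: c→2  c→3  [deg 2]
  2: b→2  [deg 1]
  3: tau→4  [deg 1]
  4: b→5  [deg 1]
  5: a→4  [deg 1]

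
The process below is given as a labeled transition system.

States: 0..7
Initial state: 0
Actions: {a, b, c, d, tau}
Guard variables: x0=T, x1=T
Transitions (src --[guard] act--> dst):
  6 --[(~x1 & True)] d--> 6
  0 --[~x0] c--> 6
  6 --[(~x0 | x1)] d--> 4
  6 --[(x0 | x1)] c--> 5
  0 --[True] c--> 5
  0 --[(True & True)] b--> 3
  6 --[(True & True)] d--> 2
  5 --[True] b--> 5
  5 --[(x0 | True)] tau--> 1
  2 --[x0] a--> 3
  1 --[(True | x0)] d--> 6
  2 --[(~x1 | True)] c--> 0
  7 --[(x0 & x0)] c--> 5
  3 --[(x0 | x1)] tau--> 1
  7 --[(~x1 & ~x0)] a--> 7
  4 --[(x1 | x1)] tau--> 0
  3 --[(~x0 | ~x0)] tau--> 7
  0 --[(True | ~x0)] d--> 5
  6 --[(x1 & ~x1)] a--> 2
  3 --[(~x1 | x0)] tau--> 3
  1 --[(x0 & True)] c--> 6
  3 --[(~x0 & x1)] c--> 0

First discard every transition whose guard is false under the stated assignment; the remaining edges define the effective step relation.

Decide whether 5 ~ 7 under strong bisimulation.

Refine partition for ~:
  π0 = {{0,1,2,3,4,5,6,7}}
  π1 = {{0},{1,6},{2},{3,4},{5},{7}}
  π2 = {{0},{1},{2},{3},{4},{5},{6},{7}}
stable after 3 split(s): 8 block(s)
class of 5: {5}; class of 7: {7}

Answer: NOT BISIMILAR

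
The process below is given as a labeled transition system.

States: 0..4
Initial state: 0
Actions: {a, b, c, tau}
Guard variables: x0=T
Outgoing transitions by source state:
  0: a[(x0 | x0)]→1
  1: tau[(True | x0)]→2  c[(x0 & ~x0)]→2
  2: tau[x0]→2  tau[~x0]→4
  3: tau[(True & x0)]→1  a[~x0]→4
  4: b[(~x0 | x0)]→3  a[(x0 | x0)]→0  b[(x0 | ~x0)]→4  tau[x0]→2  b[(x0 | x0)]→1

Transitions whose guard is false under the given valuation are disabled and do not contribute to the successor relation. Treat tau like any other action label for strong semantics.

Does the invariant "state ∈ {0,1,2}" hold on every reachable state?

Answer: INVARIANT HOLDS

Trace:
Allowed set {0,1,2}
Reachable = {0,1,2}
  0: safe
  1: safe
  2: safe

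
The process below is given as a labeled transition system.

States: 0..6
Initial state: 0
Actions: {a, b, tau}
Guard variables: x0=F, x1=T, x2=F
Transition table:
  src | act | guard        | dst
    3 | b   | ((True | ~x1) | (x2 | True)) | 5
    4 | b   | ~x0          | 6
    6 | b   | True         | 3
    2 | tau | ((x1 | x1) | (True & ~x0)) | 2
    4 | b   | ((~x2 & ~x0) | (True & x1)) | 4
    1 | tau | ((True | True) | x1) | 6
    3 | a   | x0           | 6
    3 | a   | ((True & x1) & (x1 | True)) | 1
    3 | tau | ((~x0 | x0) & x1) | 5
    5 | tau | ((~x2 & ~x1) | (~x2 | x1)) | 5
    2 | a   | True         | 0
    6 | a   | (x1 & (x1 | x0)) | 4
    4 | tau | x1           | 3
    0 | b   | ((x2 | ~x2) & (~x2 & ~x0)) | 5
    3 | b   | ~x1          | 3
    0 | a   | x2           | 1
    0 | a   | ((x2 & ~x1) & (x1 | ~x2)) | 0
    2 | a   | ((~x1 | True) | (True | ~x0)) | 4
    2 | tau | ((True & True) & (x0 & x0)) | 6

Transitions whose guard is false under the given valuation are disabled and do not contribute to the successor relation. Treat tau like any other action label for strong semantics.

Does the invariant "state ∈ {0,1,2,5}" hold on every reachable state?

Allowed set {0,1,2,5}
R = {0,5}
  0: ok
  5: ok

Answer: INVARIANT HOLDS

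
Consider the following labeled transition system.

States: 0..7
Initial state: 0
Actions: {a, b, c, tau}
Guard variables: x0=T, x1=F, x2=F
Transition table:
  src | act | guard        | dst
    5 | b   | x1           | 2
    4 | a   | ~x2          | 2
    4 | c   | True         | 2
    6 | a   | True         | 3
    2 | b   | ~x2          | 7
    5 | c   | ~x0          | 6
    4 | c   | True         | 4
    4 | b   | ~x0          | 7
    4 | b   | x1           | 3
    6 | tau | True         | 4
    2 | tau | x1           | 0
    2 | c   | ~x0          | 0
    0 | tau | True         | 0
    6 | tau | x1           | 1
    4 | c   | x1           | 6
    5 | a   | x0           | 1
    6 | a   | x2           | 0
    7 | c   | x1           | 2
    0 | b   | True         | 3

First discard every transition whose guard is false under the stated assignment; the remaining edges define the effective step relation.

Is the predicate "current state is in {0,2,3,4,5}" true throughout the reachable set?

Answer: INVARIANT HOLDS

Trace:
Allowed set {0,2,3,4,5}
Reach set: {0,3}
  0: safe
  3: safe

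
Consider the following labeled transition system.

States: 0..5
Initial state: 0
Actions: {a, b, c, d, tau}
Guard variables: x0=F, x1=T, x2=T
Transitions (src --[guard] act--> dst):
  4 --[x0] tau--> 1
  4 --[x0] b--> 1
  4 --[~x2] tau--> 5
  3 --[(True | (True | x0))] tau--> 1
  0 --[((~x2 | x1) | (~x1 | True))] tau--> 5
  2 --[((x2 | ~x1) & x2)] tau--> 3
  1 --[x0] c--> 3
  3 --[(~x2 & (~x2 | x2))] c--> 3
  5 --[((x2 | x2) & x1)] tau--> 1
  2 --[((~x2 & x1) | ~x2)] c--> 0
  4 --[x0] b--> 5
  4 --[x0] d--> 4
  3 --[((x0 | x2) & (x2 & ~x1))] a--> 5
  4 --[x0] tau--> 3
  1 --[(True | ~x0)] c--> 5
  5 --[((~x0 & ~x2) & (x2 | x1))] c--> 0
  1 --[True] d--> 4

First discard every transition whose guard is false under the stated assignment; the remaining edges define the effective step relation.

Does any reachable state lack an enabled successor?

Answer: DEADLOCK at state 4

Analysis:
Reach set: {0,1,4,5}
  0: tau→5  [deg 1]
  1: c→5  d→4  [deg 2]
  4: ∅  [deadlock]
  5: tau→1  [deg 1]
trace reaching 4: tau·tau·d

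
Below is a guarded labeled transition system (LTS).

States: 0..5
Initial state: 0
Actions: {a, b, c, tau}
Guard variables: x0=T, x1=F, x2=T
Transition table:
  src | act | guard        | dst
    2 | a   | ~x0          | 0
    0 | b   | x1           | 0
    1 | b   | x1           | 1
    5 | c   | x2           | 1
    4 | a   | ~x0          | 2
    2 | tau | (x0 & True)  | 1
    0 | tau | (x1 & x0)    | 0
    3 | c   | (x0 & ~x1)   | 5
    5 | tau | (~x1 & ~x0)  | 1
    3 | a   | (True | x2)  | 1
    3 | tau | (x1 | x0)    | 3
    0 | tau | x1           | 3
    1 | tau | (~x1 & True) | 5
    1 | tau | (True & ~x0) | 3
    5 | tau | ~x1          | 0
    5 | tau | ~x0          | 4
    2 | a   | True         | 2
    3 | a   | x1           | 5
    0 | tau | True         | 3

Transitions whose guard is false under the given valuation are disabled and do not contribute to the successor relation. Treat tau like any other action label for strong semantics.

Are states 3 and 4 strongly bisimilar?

Compute ~ classes (split until stable):
  P[0] = {{0,1,2,3,4,5}}
  P[1] = {{0,1},{2},{3},{4},{5}}
  P[2] = {{0},{1},{2},{3},{4},{5}}
stable after 3 split(s): 6 block(s)
class of 3: {3}; class of 4: {4}

Answer: NOT BISIMILAR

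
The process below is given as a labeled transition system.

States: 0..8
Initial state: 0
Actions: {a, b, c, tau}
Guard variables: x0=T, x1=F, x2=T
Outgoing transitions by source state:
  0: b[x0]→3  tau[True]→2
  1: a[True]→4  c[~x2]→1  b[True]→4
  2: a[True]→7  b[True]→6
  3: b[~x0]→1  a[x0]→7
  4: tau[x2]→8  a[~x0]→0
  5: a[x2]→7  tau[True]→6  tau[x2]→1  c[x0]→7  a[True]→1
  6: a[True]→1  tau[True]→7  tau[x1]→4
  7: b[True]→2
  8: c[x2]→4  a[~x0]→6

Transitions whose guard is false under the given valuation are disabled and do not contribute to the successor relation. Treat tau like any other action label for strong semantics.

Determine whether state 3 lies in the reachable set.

Answer: REACHABLE

Working:
After dropping false guards: 17 live edges.
depth 0: {0}
depth 1: {2,3}  total {0,2,3}
depth 2: {6,7}  total {0,2,3,6,7}
depth 3: {1}  total {0,1,2,3,6,7}
depth 4: {4}  total {0,1,2,3,4,6,7}
depth 5: {8}  total {0,1,2,3,4,6,7,8}
R = {0,1,2,3,4,6,7,8}
witness 3: b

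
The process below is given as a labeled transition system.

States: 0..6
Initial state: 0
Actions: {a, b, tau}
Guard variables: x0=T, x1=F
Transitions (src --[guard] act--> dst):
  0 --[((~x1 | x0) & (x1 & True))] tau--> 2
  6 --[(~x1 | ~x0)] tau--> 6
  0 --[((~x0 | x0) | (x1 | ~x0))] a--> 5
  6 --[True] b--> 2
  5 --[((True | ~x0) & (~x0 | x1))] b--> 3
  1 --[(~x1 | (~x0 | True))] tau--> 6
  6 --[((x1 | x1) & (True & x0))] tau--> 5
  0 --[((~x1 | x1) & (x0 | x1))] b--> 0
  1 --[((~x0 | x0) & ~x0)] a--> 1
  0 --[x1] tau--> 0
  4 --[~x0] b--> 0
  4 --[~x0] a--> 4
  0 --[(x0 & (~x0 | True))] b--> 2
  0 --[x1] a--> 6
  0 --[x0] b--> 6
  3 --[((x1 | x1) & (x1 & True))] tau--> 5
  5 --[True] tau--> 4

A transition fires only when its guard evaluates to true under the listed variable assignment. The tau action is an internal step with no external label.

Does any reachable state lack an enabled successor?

Answer: DEADLOCK at state 2

Analysis:
Reachable = {0,2,4,5,6}
  0: a→5  b→0  b→2  b→6  [deg 4]
  2: ∅  [no exit]
  4: ∅  [no exit]
  5: tau→4  [deg 1]
  6: b→2  tau→6  [deg 2]
trace reaching 2: b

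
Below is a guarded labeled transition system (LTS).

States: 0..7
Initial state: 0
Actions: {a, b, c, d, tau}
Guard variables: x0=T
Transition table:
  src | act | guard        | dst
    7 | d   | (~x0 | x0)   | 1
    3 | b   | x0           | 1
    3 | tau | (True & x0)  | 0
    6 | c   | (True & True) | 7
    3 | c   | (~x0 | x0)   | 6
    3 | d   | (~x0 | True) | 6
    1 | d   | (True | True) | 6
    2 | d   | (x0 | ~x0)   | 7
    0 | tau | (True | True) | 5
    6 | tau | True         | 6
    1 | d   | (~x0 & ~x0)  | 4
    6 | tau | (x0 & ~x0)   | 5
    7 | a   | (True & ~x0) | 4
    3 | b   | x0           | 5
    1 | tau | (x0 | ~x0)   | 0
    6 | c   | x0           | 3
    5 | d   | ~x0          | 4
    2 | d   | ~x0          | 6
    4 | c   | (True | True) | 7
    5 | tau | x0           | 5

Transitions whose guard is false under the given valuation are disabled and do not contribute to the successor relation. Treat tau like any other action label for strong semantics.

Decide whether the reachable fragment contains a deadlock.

R = {0,5}
  0: tau→5  [1 out]
  5: tau→5  [1 out]

Answer: DEADLOCK-FREE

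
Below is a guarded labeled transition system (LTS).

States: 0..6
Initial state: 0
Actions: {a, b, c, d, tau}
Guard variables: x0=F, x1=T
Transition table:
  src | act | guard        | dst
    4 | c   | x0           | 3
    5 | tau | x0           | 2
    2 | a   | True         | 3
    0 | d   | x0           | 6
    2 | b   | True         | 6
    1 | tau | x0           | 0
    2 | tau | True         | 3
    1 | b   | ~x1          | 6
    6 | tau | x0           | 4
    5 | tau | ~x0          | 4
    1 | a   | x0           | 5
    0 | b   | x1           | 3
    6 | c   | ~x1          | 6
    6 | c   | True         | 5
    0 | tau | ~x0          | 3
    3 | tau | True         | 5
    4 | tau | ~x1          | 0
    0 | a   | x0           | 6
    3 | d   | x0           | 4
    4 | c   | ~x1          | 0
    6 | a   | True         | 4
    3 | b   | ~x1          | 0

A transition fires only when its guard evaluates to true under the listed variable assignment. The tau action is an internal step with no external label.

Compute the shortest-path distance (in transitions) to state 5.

Answer: 2

Working:
Layered search for 5:
  L0 = {0}
  L1 = {3}
  L2 = {5}
5 enters at depth 2; path b·tau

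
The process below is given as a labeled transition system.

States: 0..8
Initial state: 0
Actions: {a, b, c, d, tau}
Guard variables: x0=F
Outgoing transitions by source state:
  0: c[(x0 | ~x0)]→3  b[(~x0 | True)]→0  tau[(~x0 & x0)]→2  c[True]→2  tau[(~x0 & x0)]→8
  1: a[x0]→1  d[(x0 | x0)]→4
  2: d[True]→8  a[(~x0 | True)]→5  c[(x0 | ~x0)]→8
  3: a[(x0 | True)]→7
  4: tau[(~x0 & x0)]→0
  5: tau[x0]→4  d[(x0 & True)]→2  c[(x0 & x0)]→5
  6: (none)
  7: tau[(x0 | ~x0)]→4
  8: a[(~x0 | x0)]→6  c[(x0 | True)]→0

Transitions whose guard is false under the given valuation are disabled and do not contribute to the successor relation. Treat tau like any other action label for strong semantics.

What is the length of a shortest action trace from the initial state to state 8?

Answer: 2

Trace:
BFS to 8:
  L0 = {0}
  L1 = {2,3}
  L2 = {5,7,8}
depth(8)=2, e.g. c·c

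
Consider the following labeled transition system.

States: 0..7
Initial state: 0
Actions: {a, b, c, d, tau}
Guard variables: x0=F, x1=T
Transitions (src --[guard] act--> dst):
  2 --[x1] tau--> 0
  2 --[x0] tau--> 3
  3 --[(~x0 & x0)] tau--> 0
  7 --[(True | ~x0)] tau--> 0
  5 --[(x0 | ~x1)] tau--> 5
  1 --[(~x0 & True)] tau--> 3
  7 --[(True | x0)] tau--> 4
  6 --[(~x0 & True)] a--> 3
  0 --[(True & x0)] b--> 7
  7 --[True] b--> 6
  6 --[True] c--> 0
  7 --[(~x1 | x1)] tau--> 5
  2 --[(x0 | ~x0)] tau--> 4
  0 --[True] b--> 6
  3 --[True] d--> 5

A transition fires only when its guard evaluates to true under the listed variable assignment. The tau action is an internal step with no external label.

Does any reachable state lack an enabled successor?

Answer: DEADLOCK at state 5

Working:
R = {0,3,5,6}
  0: b→6  [1 out]
  3: d→5  [1 out]
  5: ∅  [deadlock]
  6: a→3  c→0  [2 out]
trace reaching 5: b·a·d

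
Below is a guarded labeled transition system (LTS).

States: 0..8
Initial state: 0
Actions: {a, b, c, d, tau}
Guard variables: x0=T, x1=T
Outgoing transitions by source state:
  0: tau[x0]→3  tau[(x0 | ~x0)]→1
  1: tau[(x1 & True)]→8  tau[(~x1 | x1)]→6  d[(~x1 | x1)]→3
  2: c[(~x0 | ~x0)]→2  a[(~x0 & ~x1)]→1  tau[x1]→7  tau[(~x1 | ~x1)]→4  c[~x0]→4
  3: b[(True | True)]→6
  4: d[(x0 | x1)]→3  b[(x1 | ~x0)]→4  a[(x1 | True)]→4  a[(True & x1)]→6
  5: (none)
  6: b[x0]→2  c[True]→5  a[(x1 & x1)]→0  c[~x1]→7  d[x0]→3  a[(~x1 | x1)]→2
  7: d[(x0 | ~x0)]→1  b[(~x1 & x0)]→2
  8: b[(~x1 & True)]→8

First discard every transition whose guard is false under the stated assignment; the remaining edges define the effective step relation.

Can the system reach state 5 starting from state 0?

Answer: REACHABLE

Working:
After dropping false guards: 17 live edges.
depth 0: {0}
depth 1: {1,3}  total {0,1,3}
depth 2: {6,8}  total {0,1,3,6,8}
depth 3: {2,5}  total {0,1,2,3,5,6,8}
depth 4: {7}  total {0,1,2,3,5,6,7,8}
R = {0,1,2,3,5,6,7,8}
Path to 5: tau·tau·c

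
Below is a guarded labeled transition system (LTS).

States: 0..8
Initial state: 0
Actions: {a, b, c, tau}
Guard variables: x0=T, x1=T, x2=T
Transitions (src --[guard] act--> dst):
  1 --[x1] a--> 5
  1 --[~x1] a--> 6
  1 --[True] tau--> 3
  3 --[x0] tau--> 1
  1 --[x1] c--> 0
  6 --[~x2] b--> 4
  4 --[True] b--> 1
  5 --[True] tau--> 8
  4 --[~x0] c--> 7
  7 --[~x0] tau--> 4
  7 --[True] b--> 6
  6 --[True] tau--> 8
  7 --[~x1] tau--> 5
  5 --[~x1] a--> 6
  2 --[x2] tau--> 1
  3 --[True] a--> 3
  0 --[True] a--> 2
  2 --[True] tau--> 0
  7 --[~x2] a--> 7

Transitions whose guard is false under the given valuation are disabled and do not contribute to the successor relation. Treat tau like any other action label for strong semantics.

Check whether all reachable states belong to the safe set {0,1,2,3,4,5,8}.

Answer: INVARIANT HOLDS

Analysis:
Safe = {0,1,2,3,4,5,8}
Reachable = {0,1,2,3,5,8}
  0: safe
  1: safe
  2: safe
  3: safe
  5: safe
  8: safe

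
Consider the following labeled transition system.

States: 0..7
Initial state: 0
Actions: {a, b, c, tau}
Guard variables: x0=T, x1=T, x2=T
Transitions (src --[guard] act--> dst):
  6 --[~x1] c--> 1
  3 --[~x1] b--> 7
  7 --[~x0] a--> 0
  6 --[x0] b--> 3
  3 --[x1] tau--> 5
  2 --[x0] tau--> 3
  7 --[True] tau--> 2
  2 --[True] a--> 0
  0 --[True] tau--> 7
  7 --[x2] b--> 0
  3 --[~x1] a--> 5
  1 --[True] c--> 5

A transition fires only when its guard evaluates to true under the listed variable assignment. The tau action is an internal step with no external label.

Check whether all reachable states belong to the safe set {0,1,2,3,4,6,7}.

Answer: INVARIANT VIOLATED at state 5

Analysis:
Safe = {0,1,2,3,4,6,7}
Reachable = {0,2,3,5,7}
  0: ok
  2: ok
  3: ok
  5: VIOLATES
  7: ok
counterexample path to 5: tau·tau·tau·tau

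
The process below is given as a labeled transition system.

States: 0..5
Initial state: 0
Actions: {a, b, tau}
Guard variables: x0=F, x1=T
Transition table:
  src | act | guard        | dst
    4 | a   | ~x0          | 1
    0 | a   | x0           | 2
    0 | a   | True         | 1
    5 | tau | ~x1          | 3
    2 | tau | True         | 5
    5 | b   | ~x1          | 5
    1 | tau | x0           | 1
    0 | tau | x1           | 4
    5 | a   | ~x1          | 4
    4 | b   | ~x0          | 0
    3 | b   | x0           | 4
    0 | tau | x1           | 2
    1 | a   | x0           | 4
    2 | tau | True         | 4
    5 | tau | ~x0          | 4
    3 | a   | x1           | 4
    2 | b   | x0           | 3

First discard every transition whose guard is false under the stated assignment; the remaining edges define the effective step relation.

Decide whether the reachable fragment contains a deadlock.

R = {0,1,2,4,5}
  0: a→1  tau→2  tau→4  [3 exit(s)]
  1: ∅  [STUCK]
  2: tau→4  tau→5  [2 exit(s)]
  4: a→1  b→0  [2 exit(s)]
  5: tau→4  [1 exit(s)]
Path to 1: a

Answer: DEADLOCK at state 1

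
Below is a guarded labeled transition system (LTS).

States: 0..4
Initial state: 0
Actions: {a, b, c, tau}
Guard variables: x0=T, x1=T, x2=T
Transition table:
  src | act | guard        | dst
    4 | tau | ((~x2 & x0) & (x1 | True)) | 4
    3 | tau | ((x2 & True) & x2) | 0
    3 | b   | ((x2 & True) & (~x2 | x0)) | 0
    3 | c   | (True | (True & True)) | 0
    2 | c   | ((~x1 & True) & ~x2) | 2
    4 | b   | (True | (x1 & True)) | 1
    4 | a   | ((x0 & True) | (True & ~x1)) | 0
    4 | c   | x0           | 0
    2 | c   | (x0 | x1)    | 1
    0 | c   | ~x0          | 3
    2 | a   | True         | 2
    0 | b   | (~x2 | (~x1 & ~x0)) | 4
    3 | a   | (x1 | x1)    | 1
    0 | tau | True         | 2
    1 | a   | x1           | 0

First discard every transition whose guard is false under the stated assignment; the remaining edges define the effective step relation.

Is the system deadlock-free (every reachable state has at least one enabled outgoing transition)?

Reachable = {0,1,2}
  0: tau→2  [deg 1]
  1: a→0  [deg 1]
  2: a→2  c→1  [deg 2]

Answer: DEADLOCK-FREE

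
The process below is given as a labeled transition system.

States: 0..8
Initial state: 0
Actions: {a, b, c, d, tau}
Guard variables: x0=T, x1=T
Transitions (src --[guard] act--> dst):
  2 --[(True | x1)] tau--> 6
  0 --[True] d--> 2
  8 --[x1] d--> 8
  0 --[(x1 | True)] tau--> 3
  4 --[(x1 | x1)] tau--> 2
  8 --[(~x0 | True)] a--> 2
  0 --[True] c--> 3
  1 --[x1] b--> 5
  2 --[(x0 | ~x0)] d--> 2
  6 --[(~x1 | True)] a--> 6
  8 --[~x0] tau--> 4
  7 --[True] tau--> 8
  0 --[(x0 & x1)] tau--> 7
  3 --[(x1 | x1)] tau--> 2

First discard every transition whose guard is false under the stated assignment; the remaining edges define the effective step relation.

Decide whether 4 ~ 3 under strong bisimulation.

Bisimulation quotient by refinement:
  round 0: {{0,1,2,3,4,5,6,7,8}}
  round 1: {{0},{1},{2},{3,4,7},{5},{6},{8}}
  round 2: {{0},{1},{2},{3,4},{5},{6},{7},{8}}
Fixed point at round 3; 8 class(es).
4∈{3,4}, 3∈{3,4}

Answer: BISIMILAR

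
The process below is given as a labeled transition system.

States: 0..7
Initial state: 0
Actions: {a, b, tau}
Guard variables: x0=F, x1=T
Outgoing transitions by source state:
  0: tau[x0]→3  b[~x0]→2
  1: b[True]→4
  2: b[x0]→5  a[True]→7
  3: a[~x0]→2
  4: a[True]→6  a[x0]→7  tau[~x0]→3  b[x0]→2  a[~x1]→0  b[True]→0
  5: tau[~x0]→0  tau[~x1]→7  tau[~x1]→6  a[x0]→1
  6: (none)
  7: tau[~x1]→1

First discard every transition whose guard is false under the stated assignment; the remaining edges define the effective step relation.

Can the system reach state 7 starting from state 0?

Answer: REACHABLE

Working:
After dropping false guards: 8 live edges.
Layer 0: {0}
Layer 1: {2}  cumulative {0,2}
Layer 2: {7}  cumulative {0,2,7}
R = {0,2,7}
Path to 7: b·a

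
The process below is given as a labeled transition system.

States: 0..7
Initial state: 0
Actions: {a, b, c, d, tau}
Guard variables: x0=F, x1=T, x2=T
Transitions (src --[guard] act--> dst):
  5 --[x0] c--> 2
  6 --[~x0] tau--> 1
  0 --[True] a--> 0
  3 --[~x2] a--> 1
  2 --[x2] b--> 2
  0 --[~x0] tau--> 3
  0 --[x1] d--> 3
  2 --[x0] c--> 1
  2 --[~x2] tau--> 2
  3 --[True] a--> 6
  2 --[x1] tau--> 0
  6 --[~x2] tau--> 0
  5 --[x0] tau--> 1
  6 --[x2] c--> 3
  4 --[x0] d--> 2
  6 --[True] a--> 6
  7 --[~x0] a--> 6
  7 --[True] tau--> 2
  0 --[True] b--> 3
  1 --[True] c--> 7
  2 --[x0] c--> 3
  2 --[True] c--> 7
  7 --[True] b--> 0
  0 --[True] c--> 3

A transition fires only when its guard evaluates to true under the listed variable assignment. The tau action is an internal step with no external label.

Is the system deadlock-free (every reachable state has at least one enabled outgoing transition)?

R = {0,1,2,3,6,7}
  0: a→0  b→3  c→3  d→3  tau→3  [deg 5]
  1: c→7  [deg 1]
  2: b→2  c→7  tau→0  [deg 3]
  3: a→6  [deg 1]
  6: a→6  c→3  tau→1  [deg 3]
  7: a→6  b→0  tau→2  [deg 3]

Answer: DEADLOCK-FREE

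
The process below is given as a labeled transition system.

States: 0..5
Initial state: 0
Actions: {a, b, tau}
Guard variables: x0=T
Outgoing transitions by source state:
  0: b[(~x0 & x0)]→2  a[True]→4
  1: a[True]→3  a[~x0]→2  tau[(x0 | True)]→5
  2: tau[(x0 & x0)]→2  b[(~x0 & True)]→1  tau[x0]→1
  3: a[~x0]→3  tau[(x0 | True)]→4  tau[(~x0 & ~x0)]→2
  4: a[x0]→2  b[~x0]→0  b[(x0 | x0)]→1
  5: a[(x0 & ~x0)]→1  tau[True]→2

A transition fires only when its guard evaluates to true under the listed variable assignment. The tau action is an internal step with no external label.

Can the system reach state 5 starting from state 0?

9 transition(s) survive guard evaluation.
L0 = {0}
L1 = {4}  cumulative {0,4}
L2 = {1,2}  cumulative {0,1,2,4}
L3 = {3,5}  cumulative {0,1,2,3,4,5}
Reachable = {0,1,2,3,4,5}
Path to 5: a·b·tau

Answer: REACHABLE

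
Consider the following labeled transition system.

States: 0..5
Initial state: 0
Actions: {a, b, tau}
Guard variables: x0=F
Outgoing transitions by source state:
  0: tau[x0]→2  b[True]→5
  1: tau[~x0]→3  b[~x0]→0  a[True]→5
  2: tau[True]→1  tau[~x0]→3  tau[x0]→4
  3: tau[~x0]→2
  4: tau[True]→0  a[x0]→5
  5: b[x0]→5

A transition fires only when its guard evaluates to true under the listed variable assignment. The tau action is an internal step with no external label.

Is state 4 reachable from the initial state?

Answer: UNREACHABLE

Trace:
After dropping false guards: 8 live edges.
L0 = {0}
L1 = {5}  total {0,5}
Reachable = {0,5}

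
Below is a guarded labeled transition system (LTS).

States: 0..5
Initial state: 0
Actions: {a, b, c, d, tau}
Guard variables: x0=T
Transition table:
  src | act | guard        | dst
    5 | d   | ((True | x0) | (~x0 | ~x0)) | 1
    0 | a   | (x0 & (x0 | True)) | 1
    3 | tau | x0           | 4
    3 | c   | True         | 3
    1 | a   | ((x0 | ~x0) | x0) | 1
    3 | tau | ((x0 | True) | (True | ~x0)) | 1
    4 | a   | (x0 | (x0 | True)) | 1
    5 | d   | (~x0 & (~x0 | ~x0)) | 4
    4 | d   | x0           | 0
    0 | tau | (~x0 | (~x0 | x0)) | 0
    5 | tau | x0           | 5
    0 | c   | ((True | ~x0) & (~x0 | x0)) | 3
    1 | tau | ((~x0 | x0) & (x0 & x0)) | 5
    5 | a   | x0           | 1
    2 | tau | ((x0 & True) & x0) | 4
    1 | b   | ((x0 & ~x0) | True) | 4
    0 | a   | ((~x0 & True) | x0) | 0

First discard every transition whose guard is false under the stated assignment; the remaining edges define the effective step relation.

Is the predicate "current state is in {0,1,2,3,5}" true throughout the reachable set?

Answer: INVARIANT VIOLATED at state 4

Analysis:
Inv-set: {0,1,2,3,5}
Reach set: {0,1,3,4,5}
  0: safe
  1: safe
  3: safe
  4: VIOLATES
  5: safe
reach 4 via a·b — violates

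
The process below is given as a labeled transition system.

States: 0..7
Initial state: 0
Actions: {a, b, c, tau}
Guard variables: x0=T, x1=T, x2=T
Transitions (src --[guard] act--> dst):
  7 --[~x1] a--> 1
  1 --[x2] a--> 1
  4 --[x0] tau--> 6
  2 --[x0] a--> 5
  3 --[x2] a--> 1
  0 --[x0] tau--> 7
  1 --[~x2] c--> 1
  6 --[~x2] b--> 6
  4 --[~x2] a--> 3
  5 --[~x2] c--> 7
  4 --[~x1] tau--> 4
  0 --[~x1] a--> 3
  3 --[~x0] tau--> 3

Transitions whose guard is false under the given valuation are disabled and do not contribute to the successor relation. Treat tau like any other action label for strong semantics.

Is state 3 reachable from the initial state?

Answer: UNREACHABLE

Working:
Guard filter leaves 5 enabled edge(s).
depth 0: {0}
depth 1: {7}  now seen {0,7}
Reach set: {0,7}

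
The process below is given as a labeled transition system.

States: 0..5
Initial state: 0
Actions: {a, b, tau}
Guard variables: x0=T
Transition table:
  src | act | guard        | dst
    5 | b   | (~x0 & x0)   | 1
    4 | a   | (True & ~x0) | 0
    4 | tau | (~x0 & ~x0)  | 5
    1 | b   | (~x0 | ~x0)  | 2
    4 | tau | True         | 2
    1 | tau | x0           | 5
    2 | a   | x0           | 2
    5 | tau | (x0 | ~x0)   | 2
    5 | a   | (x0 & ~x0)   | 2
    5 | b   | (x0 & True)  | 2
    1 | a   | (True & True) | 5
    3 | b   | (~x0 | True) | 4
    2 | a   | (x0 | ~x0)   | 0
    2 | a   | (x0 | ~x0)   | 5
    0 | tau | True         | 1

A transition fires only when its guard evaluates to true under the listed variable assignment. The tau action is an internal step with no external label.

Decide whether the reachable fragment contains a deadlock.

Reach set: {0,1,2,5}
  0: tau→1  [1 out]
  1: a→5  tau→5  [2 out]
  2: a→0  a→2  a→5  [3 out]
  5: b→2  tau→2  [2 out]

Answer: DEADLOCK-FREE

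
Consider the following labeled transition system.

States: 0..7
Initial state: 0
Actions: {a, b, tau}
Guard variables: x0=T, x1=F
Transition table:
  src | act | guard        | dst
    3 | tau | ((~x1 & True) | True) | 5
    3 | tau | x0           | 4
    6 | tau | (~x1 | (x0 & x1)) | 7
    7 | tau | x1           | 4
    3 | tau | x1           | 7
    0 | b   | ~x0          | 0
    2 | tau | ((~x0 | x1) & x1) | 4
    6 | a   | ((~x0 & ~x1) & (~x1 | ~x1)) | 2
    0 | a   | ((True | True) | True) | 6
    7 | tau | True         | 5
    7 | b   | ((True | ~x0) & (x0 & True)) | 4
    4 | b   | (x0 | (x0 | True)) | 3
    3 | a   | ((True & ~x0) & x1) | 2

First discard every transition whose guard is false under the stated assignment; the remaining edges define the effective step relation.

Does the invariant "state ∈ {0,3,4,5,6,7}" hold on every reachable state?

Allowed set {0,3,4,5,6,7}
R = {0,3,4,5,6,7}
  0: safe
  3: safe
  4: safe
  5: safe
  6: safe
  7: safe

Answer: INVARIANT HOLDS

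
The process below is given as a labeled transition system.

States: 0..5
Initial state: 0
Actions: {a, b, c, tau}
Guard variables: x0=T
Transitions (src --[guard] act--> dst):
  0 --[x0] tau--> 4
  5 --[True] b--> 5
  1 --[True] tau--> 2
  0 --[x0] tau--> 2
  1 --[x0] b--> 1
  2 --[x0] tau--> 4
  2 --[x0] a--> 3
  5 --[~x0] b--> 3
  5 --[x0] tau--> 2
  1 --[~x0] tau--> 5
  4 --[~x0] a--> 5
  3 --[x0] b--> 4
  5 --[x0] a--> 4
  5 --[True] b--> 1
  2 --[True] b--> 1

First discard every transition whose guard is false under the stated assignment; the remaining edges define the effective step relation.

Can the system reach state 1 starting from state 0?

Answer: REACHABLE

Trace:
Guard filter leaves 12 enabled edge(s).
depth 0: {0}
depth 1: {2,4}  now seen {0,2,4}
depth 2: {1,3}  now seen {0,1,2,3,4}
Reachable = {0,1,2,3,4}
Path to 1: tau·b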